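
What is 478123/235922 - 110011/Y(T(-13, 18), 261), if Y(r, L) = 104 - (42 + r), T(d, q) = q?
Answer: -1178771715/471844 ≈ -2498.2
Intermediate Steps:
Y(r, L) = 62 - r (Y(r, L) = 104 + (-42 - r) = 62 - r)
478123/235922 - 110011/Y(T(-13, 18), 261) = 478123/235922 - 110011/(62 - 1*18) = 478123*(1/235922) - 110011/(62 - 18) = 478123/235922 - 110011/44 = 478123/235922 - 110011*1/44 = 478123/235922 - 10001/4 = -1178771715/471844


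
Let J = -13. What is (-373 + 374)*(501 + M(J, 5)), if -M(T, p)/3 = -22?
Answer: 567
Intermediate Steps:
M(T, p) = 66 (M(T, p) = -3*(-22) = 66)
(-373 + 374)*(501 + M(J, 5)) = (-373 + 374)*(501 + 66) = 1*567 = 567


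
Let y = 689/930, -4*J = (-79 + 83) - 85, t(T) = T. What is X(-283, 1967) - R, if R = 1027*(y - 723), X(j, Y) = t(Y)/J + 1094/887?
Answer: 16523095499023/22272570 ≈ 7.4186e+5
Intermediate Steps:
J = 81/4 (J = -((-79 + 83) - 85)/4 = -(4 - 85)/4 = -1/4*(-81) = 81/4 ≈ 20.250)
X(j, Y) = 1094/887 + 4*Y/81 (X(j, Y) = Y/(81/4) + 1094/887 = Y*(4/81) + 1094*(1/887) = 4*Y/81 + 1094/887 = 1094/887 + 4*Y/81)
y = 689/930 (y = 689*(1/930) = 689/930 ≈ 0.74086)
R = -689836927/930 (R = 1027*(689/930 - 723) = 1027*(-671701/930) = -689836927/930 ≈ -7.4176e+5)
X(-283, 1967) - R = (1094/887 + (4/81)*1967) - 1*(-689836927/930) = (1094/887 + 7868/81) + 689836927/930 = 7067530/71847 + 689836927/930 = 16523095499023/22272570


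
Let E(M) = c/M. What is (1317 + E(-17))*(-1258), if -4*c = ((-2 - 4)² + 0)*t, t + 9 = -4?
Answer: -1648128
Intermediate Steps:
t = -13 (t = -9 - 4 = -13)
c = 117 (c = -((-2 - 4)² + 0)*(-13)/4 = -((-6)² + 0)*(-13)/4 = -(36 + 0)*(-13)/4 = -9*(-13) = -¼*(-468) = 117)
E(M) = 117/M
(1317 + E(-17))*(-1258) = (1317 + 117/(-17))*(-1258) = (1317 + 117*(-1/17))*(-1258) = (1317 - 117/17)*(-1258) = (22272/17)*(-1258) = -1648128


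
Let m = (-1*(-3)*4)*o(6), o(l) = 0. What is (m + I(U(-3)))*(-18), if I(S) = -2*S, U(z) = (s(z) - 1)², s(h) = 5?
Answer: 576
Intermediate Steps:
U(z) = 16 (U(z) = (5 - 1)² = 4² = 16)
m = 0 (m = (-1*(-3)*4)*0 = (3*4)*0 = 12*0 = 0)
(m + I(U(-3)))*(-18) = (0 - 2*16)*(-18) = (0 - 32)*(-18) = -32*(-18) = 576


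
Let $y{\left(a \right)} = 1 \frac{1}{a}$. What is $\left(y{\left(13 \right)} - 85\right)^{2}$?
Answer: $\frac{1218816}{169} \approx 7211.9$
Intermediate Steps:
$y{\left(a \right)} = \frac{1}{a}$
$\left(y{\left(13 \right)} - 85\right)^{2} = \left(\frac{1}{13} - 85\right)^{2} = \left(- \frac{1104}{13}\right)^{2} = \frac{1218816}{169}$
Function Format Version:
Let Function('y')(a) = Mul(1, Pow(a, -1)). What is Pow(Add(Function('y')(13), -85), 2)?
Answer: Rational(1218816, 169) ≈ 7211.9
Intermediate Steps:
Function('y')(a) = Pow(a, -1)
Pow(Add(Function('y')(13), -85), 2) = Pow(Add(Pow(13, -1), -85), 2) = Pow(Add(Rational(1, 13), -85), 2) = Pow(Rational(-1104, 13), 2) = Rational(1218816, 169)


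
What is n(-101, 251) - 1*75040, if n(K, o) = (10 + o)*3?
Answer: -74257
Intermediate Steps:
n(K, o) = 30 + 3*o
n(-101, 251) - 1*75040 = (30 + 3*251) - 1*75040 = (30 + 753) - 75040 = 783 - 75040 = -74257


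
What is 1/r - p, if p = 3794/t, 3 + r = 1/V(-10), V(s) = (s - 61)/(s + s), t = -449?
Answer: 700363/86657 ≈ 8.0820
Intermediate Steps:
V(s) = (-61 + s)/(2*s) (V(s) = (-61 + s)/((2*s)) = (-61 + s)*(1/(2*s)) = (-61 + s)/(2*s))
r = -193/71 (r = -3 + 1/((½)*(-61 - 10)/(-10)) = -3 + 1/((½)*(-⅒)*(-71)) = -3 + 1/(71/20) = -3 + 20/71 = -193/71 ≈ -2.7183)
p = -3794/449 (p = 3794/(-449) = 3794*(-1/449) = -3794/449 ≈ -8.4499)
1/r - p = 1/(-193/71) - 1*(-3794/449) = -71/193 + 3794/449 = 700363/86657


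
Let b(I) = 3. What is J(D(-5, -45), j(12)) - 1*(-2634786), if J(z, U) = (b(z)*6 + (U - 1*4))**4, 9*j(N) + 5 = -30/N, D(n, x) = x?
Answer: 3453632737/1296 ≈ 2.6648e+6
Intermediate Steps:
j(N) = -5/9 - 10/(3*N) (j(N) = -5/9 + (-30/N)/9 = -5/9 - 10/(3*N))
J(z, U) = (14 + U)**4 (J(z, U) = (3*6 + (U - 1*4))**4 = (18 + (U - 4))**4 = (18 + (-4 + U))**4 = (14 + U)**4)
J(D(-5, -45), j(12)) - 1*(-2634786) = (14 + (5/9)*(-6 - 1*12)/12)**4 - 1*(-2634786) = (14 + (5/9)*(1/12)*(-6 - 12))**4 + 2634786 = (14 + (5/9)*(1/12)*(-18))**4 + 2634786 = (14 - 5/6)**4 + 2634786 = (79/6)**4 + 2634786 = 38950081/1296 + 2634786 = 3453632737/1296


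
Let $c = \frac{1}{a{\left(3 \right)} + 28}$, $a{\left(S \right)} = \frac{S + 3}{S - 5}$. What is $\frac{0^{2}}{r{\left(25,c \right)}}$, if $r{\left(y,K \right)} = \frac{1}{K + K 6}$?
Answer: $0$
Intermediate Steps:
$a{\left(S \right)} = \frac{3 + S}{-5 + S}$
$c = \frac{1}{25}$ ($c = \frac{1}{\frac{3 + 3}{-5 + 3} + 28} = \frac{1}{\frac{1}{-2} \cdot 6 + 28} = \frac{1}{\left(- \frac{1}{2}\right) 6 + 28} = \frac{1}{-3 + 28} = \frac{1}{25} \approx 0.04$)
$r{\left(y,K \right)} = \frac{1}{7 K}$ ($r{\left(y,K \right)} = \frac{1}{K + 6 K} = \frac{1}{7 K}$)
$\frac{0^{2}}{r{\left(25,c \right)}} = \frac{0^{2}}{\frac{1}{7} \frac{1}{\frac{1}{25}}} = \frac{0}{\frac{1}{7} \cdot 25} = \frac{0}{\frac{25}{7}} = 0 \cdot \frac{7}{25} = 0$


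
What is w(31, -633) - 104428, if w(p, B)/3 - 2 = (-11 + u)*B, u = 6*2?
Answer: -106321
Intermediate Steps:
u = 12
w(p, B) = 6 + 3*B (w(p, B) = 6 + 3*((-11 + 12)*B) = 6 + 3*(1*B) = 6 + 3*B)
w(31, -633) - 104428 = (6 + 3*(-633)) - 104428 = (6 - 1899) - 104428 = -1893 - 104428 = -106321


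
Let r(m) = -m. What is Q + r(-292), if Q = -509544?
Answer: -509252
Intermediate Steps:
Q + r(-292) = -509544 - 1*(-292) = -509544 + 292 = -509252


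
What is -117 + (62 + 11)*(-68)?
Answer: -5081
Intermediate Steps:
-117 + (62 + 11)*(-68) = -117 + 73*(-68) = -117 - 4964 = -5081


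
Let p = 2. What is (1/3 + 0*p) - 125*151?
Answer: -56624/3 ≈ -18875.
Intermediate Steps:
(1/3 + 0*p) - 125*151 = (1/3 + 0*2) - 125*151 = (1*(⅓) + 0) - 18875 = (⅓ + 0) - 18875 = ⅓ - 18875 = -56624/3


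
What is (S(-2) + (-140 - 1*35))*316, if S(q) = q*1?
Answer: -55932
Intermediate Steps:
S(q) = q
(S(-2) + (-140 - 1*35))*316 = (-2 + (-140 - 1*35))*316 = (-2 + (-140 - 35))*316 = (-2 - 175)*316 = -177*316 = -55932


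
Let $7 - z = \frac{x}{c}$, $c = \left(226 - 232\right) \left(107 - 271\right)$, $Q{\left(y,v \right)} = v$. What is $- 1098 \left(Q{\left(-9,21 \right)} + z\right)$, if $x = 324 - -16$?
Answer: $- \frac{1244949}{41} \approx -30365.0$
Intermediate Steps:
$x = 340$ ($x = 324 + 16 = 340$)
$c = 984$ ($c = \left(-6\right) \left(-164\right) = 984$)
$z = \frac{1637}{246}$ ($z = 7 - \frac{340}{984} = 7 - 340 \cdot \frac{1}{984} = 7 - \frac{85}{246} = \frac{1637}{246} \approx 6.6545$)
$- 1098 \left(Q{\left(-9,21 \right)} + z\right) = - 1098 \left(21 + \frac{1637}{246}\right) = \left(-1098\right) \frac{6803}{246} = - \frac{1244949}{41}$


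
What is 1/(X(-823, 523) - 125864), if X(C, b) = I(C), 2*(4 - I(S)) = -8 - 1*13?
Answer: -2/251699 ≈ -7.9460e-6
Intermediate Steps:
I(S) = 29/2 (I(S) = 4 - (-8 - 1*13)/2 = 4 - (-8 - 13)/2 = 4 - ½*(-21) = 4 + 21/2 = 29/2)
X(C, b) = 29/2
1/(X(-823, 523) - 125864) = 1/(29/2 - 125864) = 1/(-251699/2) = -2/251699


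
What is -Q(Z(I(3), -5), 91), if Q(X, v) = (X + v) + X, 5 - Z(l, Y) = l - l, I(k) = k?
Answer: -101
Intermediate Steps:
Z(l, Y) = 5 (Z(l, Y) = 5 - (l - l) = 5 - 1*0 = 5 + 0 = 5)
Q(X, v) = v + 2*X
-Q(Z(I(3), -5), 91) = -(91 + 2*5) = -(91 + 10) = -1*101 = -101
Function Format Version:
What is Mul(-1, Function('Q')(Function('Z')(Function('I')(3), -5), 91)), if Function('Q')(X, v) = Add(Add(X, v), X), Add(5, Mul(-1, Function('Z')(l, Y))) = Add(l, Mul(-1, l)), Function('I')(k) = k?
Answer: -101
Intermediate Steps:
Function('Z')(l, Y) = 5 (Function('Z')(l, Y) = Add(5, Mul(-1, Add(l, Mul(-1, l)))) = Add(5, Mul(-1, 0)) = Add(5, 0) = 5)
Function('Q')(X, v) = Add(v, Mul(2, X))
Mul(-1, Function('Q')(Function('Z')(Function('I')(3), -5), 91)) = Mul(-1, Add(91, Mul(2, 5))) = Mul(-1, Add(91, 10)) = Mul(-1, 101) = -101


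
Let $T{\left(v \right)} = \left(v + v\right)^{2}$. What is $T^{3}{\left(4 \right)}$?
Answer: $262144$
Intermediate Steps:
$T{\left(v \right)} = 4 v^{2}$ ($T{\left(v \right)} = \left(2 v\right)^{2} = 4 v^{2}$)
$T^{3}{\left(4 \right)} = \left(4 \cdot 4^{2}\right)^{3} = \left(4 \cdot 16\right)^{3} = 64^{3} = 262144$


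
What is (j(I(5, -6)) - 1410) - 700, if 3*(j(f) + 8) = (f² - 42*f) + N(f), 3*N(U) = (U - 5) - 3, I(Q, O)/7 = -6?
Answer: -8528/9 ≈ -947.56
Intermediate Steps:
I(Q, O) = -42 (I(Q, O) = 7*(-6) = -42)
N(U) = -8/3 + U/3 (N(U) = ((U - 5) - 3)/3 = ((-5 + U) - 3)/3 = (-8 + U)/3 = -8/3 + U/3)
j(f) = -80/9 - 125*f/9 + f²/3 (j(f) = -8 + ((f² - 42*f) + (-8/3 + f/3))/3 = -8 + (-8/3 + f² - 125*f/3)/3 = -8 + (-8/9 - 125*f/9 + f²/3) = -80/9 - 125*f/9 + f²/3)
(j(I(5, -6)) - 1410) - 700 = ((-80/9 - 125/9*(-42) + (⅓)*(-42)²) - 1410) - 700 = ((-80/9 + 1750/3 + (⅓)*1764) - 1410) - 700 = ((-80/9 + 1750/3 + 588) - 1410) - 700 = (10462/9 - 1410) - 700 = -2228/9 - 700 = -8528/9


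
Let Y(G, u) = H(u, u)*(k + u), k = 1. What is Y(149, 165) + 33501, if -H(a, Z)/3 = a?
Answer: -48669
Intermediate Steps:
H(a, Z) = -3*a
Y(G, u) = -3*u*(1 + u) (Y(G, u) = (-3*u)*(1 + u) = -3*u*(1 + u))
Y(149, 165) + 33501 = -3*165*(1 + 165) + 33501 = -3*165*166 + 33501 = -82170 + 33501 = -48669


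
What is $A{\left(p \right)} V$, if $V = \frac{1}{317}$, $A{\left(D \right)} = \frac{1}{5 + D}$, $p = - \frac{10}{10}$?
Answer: $\frac{1}{1268} \approx 0.00078864$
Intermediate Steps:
$p = -1$ ($p = \left(-10\right) \frac{1}{10} = -1$)
$V = \frac{1}{317} \approx 0.0031546$
$A{\left(p \right)} V = \frac{1}{5 - 1} \cdot \frac{1}{317} = \frac{1}{4} \cdot \frac{1}{317} = \frac{1}{1268}$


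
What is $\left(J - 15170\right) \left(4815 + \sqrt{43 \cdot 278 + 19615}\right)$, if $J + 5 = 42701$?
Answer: $132537690 + 27526 \sqrt{31569} \approx 1.3743 \cdot 10^{8}$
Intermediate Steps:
$J = 42696$ ($J = -5 + 42701 = 42696$)
$\left(J - 15170\right) \left(4815 + \sqrt{43 \cdot 278 + 19615}\right) = \left(42696 - 15170\right) \left(4815 + \sqrt{43 \cdot 278 + 19615}\right) = 27526 \left(4815 + \sqrt{11954 + 19615}\right) = 27526 \left(4815 + \sqrt{31569}\right) = 132537690 + 27526 \sqrt{31569}$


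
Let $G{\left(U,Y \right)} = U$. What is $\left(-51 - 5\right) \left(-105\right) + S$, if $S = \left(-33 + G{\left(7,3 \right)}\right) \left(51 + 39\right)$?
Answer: $3540$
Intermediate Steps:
$S = -2340$ ($S = \left(-33 + 7\right) \left(51 + 39\right) = \left(-26\right) 90 = -2340$)
$\left(-51 - 5\right) \left(-105\right) + S = \left(-51 - 5\right) \left(-105\right) - 2340 = \left(-56\right) \left(-105\right) - 2340 = 5880 - 2340 = 3540$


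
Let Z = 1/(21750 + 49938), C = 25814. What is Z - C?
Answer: -1850554031/71688 ≈ -25814.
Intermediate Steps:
Z = 1/71688 ≈ 1.3949e-5
Z - C = 1/71688 - 1*25814 = 1/71688 - 25814 = -1850554031/71688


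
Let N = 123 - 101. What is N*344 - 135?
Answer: 7433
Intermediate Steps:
N = 22
N*344 - 135 = 22*344 - 135 = 7568 - 135 = 7433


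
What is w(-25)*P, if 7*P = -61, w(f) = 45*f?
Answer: 68625/7 ≈ 9803.6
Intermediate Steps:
P = -61/7 (P = (1/7)*(-61) = -61/7 ≈ -8.7143)
w(-25)*P = (45*(-25))*(-61/7) = -1125*(-61/7) = 68625/7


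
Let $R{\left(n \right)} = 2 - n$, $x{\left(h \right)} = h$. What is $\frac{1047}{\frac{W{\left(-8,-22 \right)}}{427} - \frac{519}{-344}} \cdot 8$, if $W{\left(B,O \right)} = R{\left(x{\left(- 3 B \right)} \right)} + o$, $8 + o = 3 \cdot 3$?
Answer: $\frac{58587328}{10209} \approx 5738.8$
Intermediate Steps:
$o = 1$ ($o = -8 + 3 \cdot 3 = -8 + 9 = 1$)
$W{\left(B,O \right)} = 3 + 3 B$ ($W{\left(B,O \right)} = \left(2 - - 3 B\right) + 1 = \left(2 + 3 B\right) + 1 = 3 + 3 B$)
$\frac{1047}{\frac{W{\left(-8,-22 \right)}}{427} - \frac{519}{-344}} \cdot 8 = \frac{1047}{\frac{3 + 3 \left(-8\right)}{427} - \frac{519}{-344}} \cdot 8 = \frac{1047}{\left(3 - 24\right) \frac{1}{427} - - \frac{519}{344}} \cdot 8 = \frac{1047}{\left(-21\right) \frac{1}{427} + \frac{519}{344}} \cdot 8 = \frac{1047}{- \frac{3}{61} + \frac{519}{344}} \cdot 8 = \frac{1047}{\frac{30627}{20984}} \cdot 8 = 1047 \cdot \frac{20984}{30627} \cdot 8 = \frac{7323416}{10209} \cdot 8 = \frac{58587328}{10209}$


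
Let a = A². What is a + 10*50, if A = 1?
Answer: 501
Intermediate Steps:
a = 1 (a = 1² = 1)
a + 10*50 = 1 + 10*50 = 1 + 500 = 501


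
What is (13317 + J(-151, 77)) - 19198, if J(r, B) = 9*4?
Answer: -5845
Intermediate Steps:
J(r, B) = 36
(13317 + J(-151, 77)) - 19198 = (13317 + 36) - 19198 = 13353 - 19198 = -5845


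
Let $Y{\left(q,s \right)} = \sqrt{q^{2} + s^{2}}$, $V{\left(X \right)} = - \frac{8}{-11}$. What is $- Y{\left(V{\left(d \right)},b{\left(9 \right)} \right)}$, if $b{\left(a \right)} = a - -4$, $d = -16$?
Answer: $- \frac{\sqrt{20513}}{11} \approx -13.02$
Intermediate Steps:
$V{\left(X \right)} = \frac{8}{11}$ ($V{\left(X \right)} = \left(-8\right) \left(- \frac{1}{11}\right) = \frac{8}{11}$)
$b{\left(a \right)} = 4 + a$ ($b{\left(a \right)} = a + 4 = 4 + a$)
$- Y{\left(V{\left(d \right)},b{\left(9 \right)} \right)} = - \sqrt{\left(\frac{8}{11}\right)^{2} + \left(4 + 9\right)^{2}} = - \sqrt{\frac{64}{121} + 13^{2}} = - \sqrt{\frac{64}{121} + 169} = - \sqrt{\frac{20513}{121}} = - \frac{\sqrt{20513}}{11}$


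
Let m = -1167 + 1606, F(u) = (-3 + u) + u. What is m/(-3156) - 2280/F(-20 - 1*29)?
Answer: 7151341/318756 ≈ 22.435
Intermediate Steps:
F(u) = -3 + 2*u
m = 439
m/(-3156) - 2280/F(-20 - 1*29) = 439/(-3156) - 2280/(-3 + 2*(-20 - 1*29)) = 439*(-1/3156) - 2280/(-3 + 2*(-20 - 29)) = -439/3156 - 2280/(-3 + 2*(-49)) = -439/3156 - 2280/(-3 - 98) = -439/3156 - 2280/(-101) = -439/3156 - 2280*(-1/101) = -439/3156 + 2280/101 = 7151341/318756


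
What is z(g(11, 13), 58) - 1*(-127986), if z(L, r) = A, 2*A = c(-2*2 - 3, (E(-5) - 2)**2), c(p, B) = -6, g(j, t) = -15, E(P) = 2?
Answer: 127983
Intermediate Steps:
A = -3 (A = (1/2)*(-6) = -3)
z(L, r) = -3
z(g(11, 13), 58) - 1*(-127986) = -3 - 1*(-127986) = -3 + 127986 = 127983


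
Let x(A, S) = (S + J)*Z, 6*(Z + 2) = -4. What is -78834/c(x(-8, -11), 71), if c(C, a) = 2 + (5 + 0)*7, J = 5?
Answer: -78834/37 ≈ -2130.6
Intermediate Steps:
Z = -8/3 (Z = -2 + (1/6)*(-4) = -2 - 2/3 = -8/3 ≈ -2.6667)
x(A, S) = -40/3 - 8*S/3 (x(A, S) = (S + 5)*(-8/3) = (5 + S)*(-8/3) = -40/3 - 8*S/3)
c(C, a) = 37 (c(C, a) = 2 + 5*7 = 2 + 35 = 37)
-78834/c(x(-8, -11), 71) = -78834/37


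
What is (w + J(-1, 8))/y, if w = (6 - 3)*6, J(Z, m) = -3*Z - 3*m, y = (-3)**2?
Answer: -1/3 ≈ -0.33333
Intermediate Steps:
y = 9
w = 18 (w = 3*6 = 18)
(w + J(-1, 8))/y = (18 + (-3*(-1) - 3*8))/9 = (18 + (3 - 24))*(1/9) = (18 - 21)*(1/9) = -3*1/9 = -1/3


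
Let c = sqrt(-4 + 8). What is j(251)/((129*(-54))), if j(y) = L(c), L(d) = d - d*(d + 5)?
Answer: 2/1161 ≈ 0.0017227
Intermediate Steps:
c = 2 (c = sqrt(4) = 2)
L(d) = d - d*(5 + d)
j(y) = -12 (j(y) = -1*2*(4 + 2) = -1*2*6 = -12)
j(251)/((129*(-54))) = -12/(129*(-54)) = -12/(-6966) = -12*(-1/6966) = 2/1161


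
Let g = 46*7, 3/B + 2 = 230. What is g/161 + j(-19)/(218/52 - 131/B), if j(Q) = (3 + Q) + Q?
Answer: 518404/258747 ≈ 2.0035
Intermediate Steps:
B = 1/76 (B = 3/(-2 + 230) = 3/228 = 3*(1/228) = 1/76 ≈ 0.013158)
g = 322
j(Q) = 3 + 2*Q
g/161 + j(-19)/(218/52 - 131/B) = 322/161 + (3 + 2*(-19))/(218/52 - 131/1/76) = 322*(1/161) + (3 - 38)/(218*(1/52) - 131*76) = 2 - 35/(109/26 - 9956) = 2 - 35/(-258747/26) = 2 - 35*(-26/258747) = 2 + 910/258747 = 518404/258747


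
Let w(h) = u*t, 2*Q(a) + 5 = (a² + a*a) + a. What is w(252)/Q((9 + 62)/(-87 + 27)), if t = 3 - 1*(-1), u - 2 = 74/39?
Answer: -729600/79157 ≈ -9.2171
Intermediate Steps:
Q(a) = -5/2 + a² + a/2 (Q(a) = -5/2 + ((a² + a*a) + a)/2 = -5/2 + ((a² + a²) + a)/2 = -5/2 + (2*a² + a)/2 = -5/2 + (a + 2*a²)/2 = -5/2 + (a² + a/2) = -5/2 + a² + a/2)
u = 152/39 (u = 2 + 74/39 = 152/39 ≈ 3.8974)
t = 4 (t = 3 + 1 = 4)
w(h) = 608/39 (w(h) = (152/39)*4 = 608/39)
w(252)/Q((9 + 62)/(-87 + 27)) = 608/(39*(-5/2 + ((9 + 62)/(-87 + 27))² + ((9 + 62)/(-87 + 27))/2)) = 608/(39*(-5/2 + (71/(-60))² + (71/(-60))/2)) = 608/(39*(-5/2 + (71*(-1/60))² + (71*(-1/60))/2)) = 608/(39*(-5/2 + (-71/60)² + (½)*(-71/60))) = 608/(39*(-5/2 + 5041/3600 - 71/120)) = 608/(39*(-6089/3600)) = (608/39)*(-3600/6089) = -729600/79157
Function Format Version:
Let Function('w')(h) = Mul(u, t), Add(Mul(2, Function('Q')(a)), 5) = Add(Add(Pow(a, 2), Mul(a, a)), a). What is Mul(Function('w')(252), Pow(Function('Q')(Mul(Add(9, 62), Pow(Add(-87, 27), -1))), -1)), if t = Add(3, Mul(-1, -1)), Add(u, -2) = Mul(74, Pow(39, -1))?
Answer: Rational(-729600, 79157) ≈ -9.2171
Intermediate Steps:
Function('Q')(a) = Add(Rational(-5, 2), Pow(a, 2), Mul(Rational(1, 2), a)) (Function('Q')(a) = Add(Rational(-5, 2), Mul(Rational(1, 2), Add(Add(Pow(a, 2), Mul(a, a)), a))) = Add(Rational(-5, 2), Mul(Rational(1, 2), Add(Add(Pow(a, 2), Pow(a, 2)), a))) = Add(Rational(-5, 2), Mul(Rational(1, 2), Add(Mul(2, Pow(a, 2)), a))) = Add(Rational(-5, 2), Mul(Rational(1, 2), Add(a, Mul(2, Pow(a, 2))))) = Add(Rational(-5, 2), Add(Pow(a, 2), Mul(Rational(1, 2), a))) = Add(Rational(-5, 2), Pow(a, 2), Mul(Rational(1, 2), a)))
u = Rational(152, 39) (u = Add(2, Mul(74, Pow(39, -1))) = Add(2, Mul(74, Rational(1, 39))) = Add(2, Rational(74, 39)) = Rational(152, 39) ≈ 3.8974)
t = 4 (t = Add(3, 1) = 4)
Function('w')(h) = Rational(608, 39) (Function('w')(h) = Mul(Rational(152, 39), 4) = Rational(608, 39))
Mul(Function('w')(252), Pow(Function('Q')(Mul(Add(9, 62), Pow(Add(-87, 27), -1))), -1)) = Mul(Rational(608, 39), Pow(Add(Rational(-5, 2), Pow(Mul(Add(9, 62), Pow(Add(-87, 27), -1)), 2), Mul(Rational(1, 2), Mul(Add(9, 62), Pow(Add(-87, 27), -1)))), -1)) = Mul(Rational(608, 39), Pow(Add(Rational(-5, 2), Pow(Mul(71, Pow(-60, -1)), 2), Mul(Rational(1, 2), Mul(71, Pow(-60, -1)))), -1)) = Mul(Rational(608, 39), Pow(Add(Rational(-5, 2), Pow(Mul(71, Rational(-1, 60)), 2), Mul(Rational(1, 2), Mul(71, Rational(-1, 60)))), -1)) = Mul(Rational(608, 39), Pow(Add(Rational(-5, 2), Pow(Rational(-71, 60), 2), Mul(Rational(1, 2), Rational(-71, 60))), -1)) = Mul(Rational(608, 39), Pow(Add(Rational(-5, 2), Rational(5041, 3600), Rational(-71, 120)), -1)) = Mul(Rational(608, 39), Pow(Rational(-6089, 3600), -1)) = Mul(Rational(608, 39), Rational(-3600, 6089)) = Rational(-729600, 79157)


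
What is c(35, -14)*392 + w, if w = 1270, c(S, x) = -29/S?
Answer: 4726/5 ≈ 945.20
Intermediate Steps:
c(35, -14)*392 + w = -29/35*392 + 1270 = -1624/5 + 1270 = 4726/5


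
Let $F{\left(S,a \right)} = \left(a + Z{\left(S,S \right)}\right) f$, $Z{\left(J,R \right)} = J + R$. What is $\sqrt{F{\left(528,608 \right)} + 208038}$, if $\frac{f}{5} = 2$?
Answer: $\sqrt{224678} \approx 474.0$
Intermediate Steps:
$f = 10$ ($f = 5 \cdot 2 = 10$)
$F{\left(S,a \right)} = 10 a + 20 S$ ($F{\left(S,a \right)} = \left(a + \left(S + S\right)\right) 10 = \left(a + 2 S\right) 10 = 10 a + 20 S$)
$\sqrt{F{\left(528,608 \right)} + 208038} = \sqrt{\left(10 \cdot 608 + 20 \cdot 528\right) + 208038} = \sqrt{\left(6080 + 10560\right) + 208038} = \sqrt{16640 + 208038} = \sqrt{224678}$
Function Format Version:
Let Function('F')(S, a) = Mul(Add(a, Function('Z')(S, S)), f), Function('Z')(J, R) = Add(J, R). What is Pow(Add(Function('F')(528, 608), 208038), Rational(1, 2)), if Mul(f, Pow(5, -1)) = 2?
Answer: Pow(224678, Rational(1, 2)) ≈ 474.00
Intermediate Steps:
f = 10 (f = Mul(5, 2) = 10)
Function('F')(S, a) = Add(Mul(10, a), Mul(20, S)) (Function('F')(S, a) = Mul(Add(a, Add(S, S)), 10) = Mul(Add(a, Mul(2, S)), 10) = Add(Mul(10, a), Mul(20, S)))
Pow(Add(Function('F')(528, 608), 208038), Rational(1, 2)) = Pow(Add(Add(Mul(10, 608), Mul(20, 528)), 208038), Rational(1, 2)) = Pow(Add(Add(6080, 10560), 208038), Rational(1, 2)) = Pow(Add(16640, 208038), Rational(1, 2)) = Pow(224678, Rational(1, 2))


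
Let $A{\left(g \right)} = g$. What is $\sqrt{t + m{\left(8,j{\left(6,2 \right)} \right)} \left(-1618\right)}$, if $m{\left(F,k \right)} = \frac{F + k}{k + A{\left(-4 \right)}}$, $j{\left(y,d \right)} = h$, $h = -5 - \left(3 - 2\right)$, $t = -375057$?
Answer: $\frac{i \sqrt{9368335}}{5} \approx 612.15 i$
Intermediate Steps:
$h = -6$ ($h = -5 - 1 = -6$)
$j{\left(y,d \right)} = -6$
$m{\left(F,k \right)} = \frac{F + k}{-4 + k}$ ($m{\left(F,k \right)} = \frac{F + k}{k - 4} = \frac{F + k}{-4 + k}$)
$\sqrt{t + m{\left(8,j{\left(6,2 \right)} \right)} \left(-1618\right)} = \sqrt{-375057 + \frac{8 - 6}{-4 - 6} \left(-1618\right)} = \sqrt{-375057 + \frac{1}{-10} \cdot 2 \left(-1618\right)} = \sqrt{-375057 + \left(- \frac{1}{10}\right) 2 \left(-1618\right)} = \sqrt{-375057 - - \frac{1618}{5}} = \sqrt{-375057 + \frac{1618}{5}} = \sqrt{- \frac{1873667}{5}} = \frac{i \sqrt{9368335}}{5}$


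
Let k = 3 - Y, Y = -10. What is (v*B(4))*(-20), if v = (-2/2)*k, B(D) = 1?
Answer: 260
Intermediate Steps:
k = 13 (k = 3 - 1*(-10) = 3 + 10 = 13)
v = -13 (v = -2/2*13 = -2*1/2*13 = -1*13 = -13)
(v*B(4))*(-20) = -13*1*(-20) = -13*(-20) = 260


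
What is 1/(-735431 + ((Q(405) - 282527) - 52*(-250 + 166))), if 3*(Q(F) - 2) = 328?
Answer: -3/3040436 ≈ -9.8670e-7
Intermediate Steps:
Q(F) = 334/3 (Q(F) = 2 + (⅓)*328 = 2 + 328/3 = 334/3)
1/(-735431 + ((Q(405) - 282527) - 52*(-250 + 166))) = 1/(-735431 + ((334/3 - 282527) - 52*(-250 + 166))) = 1/(-735431 + (-847247/3 - 52*(-84))) = 1/(-735431 + (-847247/3 + 4368)) = 1/(-735431 - 834143/3) = 1/(-3040436/3) = -3/3040436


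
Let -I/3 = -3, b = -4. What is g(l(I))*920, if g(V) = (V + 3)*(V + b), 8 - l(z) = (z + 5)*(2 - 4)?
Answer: 1148160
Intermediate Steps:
I = 9 (I = -3*(-3) = 9)
l(z) = 18 + 2*z (l(z) = 8 - (z + 5)*(2 - 4) = 8 - (5 + z)*(-2) = 8 - (-10 - 2*z) = 8 + (10 + 2*z) = 18 + 2*z)
g(V) = (-4 + V)*(3 + V) (g(V) = (V + 3)*(V - 4) = (3 + V)*(-4 + V) = (-4 + V)*(3 + V))
g(l(I))*920 = (-12 + (18 + 2*9)**2 - (18 + 2*9))*920 = (-12 + (18 + 18)**2 - (18 + 18))*920 = (-12 + 36**2 - 1*36)*920 = (-12 + 1296 - 36)*920 = 1248*920 = 1148160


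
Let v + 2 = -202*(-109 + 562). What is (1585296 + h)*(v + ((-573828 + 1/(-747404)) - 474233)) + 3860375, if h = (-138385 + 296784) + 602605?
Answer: -499596016103597150/186851 ≈ -2.6738e+12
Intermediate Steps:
v = -91508 (v = -2 - 202*(-109 + 562) = -2 - 202*453 = -2 - 91506 = -91508)
h = 761004 (h = 158399 + 602605 = 761004)
(1585296 + h)*(v + ((-573828 + 1/(-747404)) - 474233)) + 3860375 = (1585296 + 761004)*(-91508 + ((-573828 + 1/(-747404)) - 474233)) + 3860375 = 2346300*(-91508 + ((-573828 - 1/747404) - 474233)) + 3860375 = 2346300*(-91508 + (-428881342513/747404 - 474233)) + 3860375 = 2346300*(-91508 - 783324983645/747404) + 3860375 = 2346300*(-851718428877/747404) + 3860375 = -499596737418526275/186851 + 3860375 = -499596016103597150/186851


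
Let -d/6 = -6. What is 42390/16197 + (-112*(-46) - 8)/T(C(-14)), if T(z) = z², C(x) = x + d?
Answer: 8652844/653279 ≈ 13.245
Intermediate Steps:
d = 36 (d = -6*(-6) = 36)
C(x) = 36 + x (C(x) = x + 36 = 36 + x)
42390/16197 + (-112*(-46) - 8)/T(C(-14)) = 42390/16197 + (-112*(-46) - 8)/((36 - 14)²) = 42390*(1/16197) + (5152 - 8)/(22²) = 14130/5399 + 5144/484 = 14130/5399 + 5144*(1/484) = 14130/5399 + 1286/121 = 8652844/653279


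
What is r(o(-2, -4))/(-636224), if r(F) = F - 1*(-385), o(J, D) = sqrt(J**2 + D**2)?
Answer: -385/636224 - sqrt(5)/318112 ≈ -0.00061216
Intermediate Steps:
o(J, D) = sqrt(D**2 + J**2)
r(F) = 385 + F (r(F) = F + 385 = 385 + F)
r(o(-2, -4))/(-636224) = (385 + sqrt((-4)**2 + (-2)**2))/(-636224) = (385 + sqrt(16 + 4))*(-1/636224) = (385 + sqrt(20))*(-1/636224) = (385 + 2*sqrt(5))*(-1/636224) = -385/636224 - sqrt(5)/318112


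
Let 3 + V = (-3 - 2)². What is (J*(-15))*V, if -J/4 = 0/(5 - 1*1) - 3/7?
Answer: -3960/7 ≈ -565.71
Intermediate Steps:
J = 12/7 (J = -4*(0/(5 - 1*1) - 3/7) = -4*(0/(5 - 1) - 3*⅐) = -4*(0/4 - 3/7) = -4*(0*(¼) - 3/7) = -4*(0 - 3/7) = -4*(-3/7) = 12/7 ≈ 1.7143)
V = 22 (V = -3 + (-3 - 2)² = -3 + (-5)² = -3 + 25 = 22)
(J*(-15))*V = ((12/7)*(-15))*22 = -180/7*22 = -3960/7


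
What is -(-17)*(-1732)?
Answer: -29444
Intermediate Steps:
-(-17)*(-1732) = -1*29444 = -29444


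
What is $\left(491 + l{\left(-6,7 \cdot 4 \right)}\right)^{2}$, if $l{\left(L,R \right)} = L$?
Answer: $235225$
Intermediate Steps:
$\left(491 + l{\left(-6,7 \cdot 4 \right)}\right)^{2} = \left(491 - 6\right)^{2} = 485^{2} = 235225$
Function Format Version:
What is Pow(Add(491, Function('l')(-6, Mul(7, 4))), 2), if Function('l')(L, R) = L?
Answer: 235225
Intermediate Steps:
Pow(Add(491, Function('l')(-6, Mul(7, 4))), 2) = Pow(Add(491, -6), 2) = Pow(485, 2) = 235225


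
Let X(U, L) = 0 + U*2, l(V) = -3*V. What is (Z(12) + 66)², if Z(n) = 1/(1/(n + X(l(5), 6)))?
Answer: 2304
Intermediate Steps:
X(U, L) = 2*U (X(U, L) = 0 + 2*U = 2*U)
Z(n) = -30 + n (Z(n) = 1/(1/(n + 2*(-3*5))) = 1/(1/(n + 2*(-15))) = 1/(1/(n - 30)) = 1/(1/(-30 + n)) = -30 + n)
(Z(12) + 66)² = ((-30 + 12) + 66)² = (-18 + 66)² = 48² = 2304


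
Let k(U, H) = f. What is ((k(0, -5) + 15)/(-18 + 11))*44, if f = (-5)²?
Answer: -1760/7 ≈ -251.43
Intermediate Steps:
f = 25
k(U, H) = 25
((k(0, -5) + 15)/(-18 + 11))*44 = ((25 + 15)/(-18 + 11))*44 = (40/(-7))*44 = (40*(-⅐))*44 = -40/7*44 = -1760/7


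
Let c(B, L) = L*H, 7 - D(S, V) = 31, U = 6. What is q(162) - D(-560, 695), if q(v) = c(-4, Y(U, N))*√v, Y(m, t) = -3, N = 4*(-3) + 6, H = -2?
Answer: 24 + 54*√2 ≈ 100.37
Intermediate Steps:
D(S, V) = -24 (D(S, V) = 7 - 1*31 = 7 - 31 = -24)
N = -6 (N = -12 + 6 = -6)
c(B, L) = -2*L (c(B, L) = L*(-2) = -2*L)
q(v) = 6*√v (q(v) = (-2*(-3))*√v = 6*√v)
q(162) - D(-560, 695) = 6*√162 - 1*(-24) = 6*(9*√2) + 24 = 54*√2 + 24 = 24 + 54*√2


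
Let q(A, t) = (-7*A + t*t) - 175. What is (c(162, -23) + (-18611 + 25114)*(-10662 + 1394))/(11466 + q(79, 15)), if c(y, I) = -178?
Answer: -60269982/10963 ≈ -5497.6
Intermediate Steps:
q(A, t) = -175 + t² - 7*A (q(A, t) = (-7*A + t²) - 175 = (t² - 7*A) - 175 = -175 + t² - 7*A)
(c(162, -23) + (-18611 + 25114)*(-10662 + 1394))/(11466 + q(79, 15)) = (-178 + (-18611 + 25114)*(-10662 + 1394))/(11466 + (-175 + 15² - 7*79)) = (-178 + 6503*(-9268))/(11466 + (-175 + 225 - 553)) = (-178 - 60269804)/(11466 - 503) = -60269982/10963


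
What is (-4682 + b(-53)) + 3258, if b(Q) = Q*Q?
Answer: 1385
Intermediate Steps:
b(Q) = Q²
(-4682 + b(-53)) + 3258 = (-4682 + (-53)²) + 3258 = (-4682 + 2809) + 3258 = -1873 + 3258 = 1385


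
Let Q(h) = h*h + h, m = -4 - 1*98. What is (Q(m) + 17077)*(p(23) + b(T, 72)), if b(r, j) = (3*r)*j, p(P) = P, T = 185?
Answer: 1094694557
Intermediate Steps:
m = -102 (m = -4 - 98 = -102)
Q(h) = h + h² (Q(h) = h² + h = h + h²)
b(r, j) = 3*j*r
(Q(m) + 17077)*(p(23) + b(T, 72)) = (-102*(1 - 102) + 17077)*(23 + 3*72*185) = (-102*(-101) + 17077)*(23 + 39960) = (10302 + 17077)*39983 = 27379*39983 = 1094694557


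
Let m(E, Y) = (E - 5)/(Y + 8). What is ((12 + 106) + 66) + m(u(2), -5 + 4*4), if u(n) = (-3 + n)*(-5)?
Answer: 184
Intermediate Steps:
u(n) = 15 - 5*n
m(E, Y) = (-5 + E)/(8 + Y)
((12 + 106) + 66) + m(u(2), -5 + 4*4) = ((12 + 106) + 66) + (-5 + (15 - 5*2))/(8 + (-5 + 4*4)) = (118 + 66) + (-5 + (15 - 10))/(8 + (-5 + 16)) = 184 + (-5 + 5)/(8 + 11) = 184 + 0/19 = 184 + (1/19)*0 = 184 + 0 = 184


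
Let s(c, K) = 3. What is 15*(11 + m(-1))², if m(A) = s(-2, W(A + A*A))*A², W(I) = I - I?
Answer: 2940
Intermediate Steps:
W(I) = 0
m(A) = 3*A²
15*(11 + m(-1))² = 15*(11 + 3*(-1)²)² = 15*(11 + 3*1)² = 15*(11 + 3)² = 15*14² = 15*196 = 2940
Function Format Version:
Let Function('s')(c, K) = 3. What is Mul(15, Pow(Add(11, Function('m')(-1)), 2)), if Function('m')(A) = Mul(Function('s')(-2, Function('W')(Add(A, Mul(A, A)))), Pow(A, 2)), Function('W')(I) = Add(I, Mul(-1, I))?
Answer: 2940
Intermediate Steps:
Function('W')(I) = 0
Function('m')(A) = Mul(3, Pow(A, 2))
Mul(15, Pow(Add(11, Function('m')(-1)), 2)) = Mul(15, Pow(Add(11, Mul(3, Pow(-1, 2))), 2)) = Mul(15, Pow(Add(11, Mul(3, 1)), 2)) = Mul(15, Pow(Add(11, 3), 2)) = Mul(15, Pow(14, 2)) = Mul(15, 196) = 2940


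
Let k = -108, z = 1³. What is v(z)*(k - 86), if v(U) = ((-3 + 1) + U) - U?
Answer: 388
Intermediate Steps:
z = 1
v(U) = -2 (v(U) = (-2 + U) - U = -2)
v(z)*(k - 86) = -2*(-108 - 86) = -2*(-194) = 388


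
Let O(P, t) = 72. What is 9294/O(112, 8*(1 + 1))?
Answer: 1549/12 ≈ 129.08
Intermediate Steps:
9294/O(112, 8*(1 + 1)) = 9294/72 = 9294*(1/72) = 1549/12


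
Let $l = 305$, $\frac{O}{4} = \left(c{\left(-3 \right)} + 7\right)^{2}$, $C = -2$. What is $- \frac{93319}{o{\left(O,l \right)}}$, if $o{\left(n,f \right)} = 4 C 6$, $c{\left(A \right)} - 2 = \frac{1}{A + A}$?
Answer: $\frac{93319}{48} \approx 1944.1$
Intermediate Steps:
$c{\left(A \right)} = 2 + \frac{1}{2 A}$ ($c{\left(A \right)} = 2 + \frac{1}{A + A} = 2 + \frac{1}{2 A}$)
$O = \frac{2809}{9}$ ($O = 4 \left(\left(2 + \frac{1}{2 \left(-3\right)}\right) + 7\right)^{2} = 4 \left(\left(2 + \frac{1}{2} \left(- \frac{1}{3}\right)\right) + 7\right)^{2} = 4 \left(\left(2 - \frac{1}{6}\right) + 7\right)^{2} = 4 \left(\frac{11}{6} + 7\right)^{2} = 4 \left(\frac{53}{6}\right)^{2} = 4 \cdot \frac{2809}{36} = \frac{2809}{9} \approx 312.11$)
$o{\left(n,f \right)} = -48$ ($o{\left(n,f \right)} = 4 \left(-2\right) 6 = \left(-8\right) 6 = -48$)
$- \frac{93319}{o{\left(O,l \right)}} = - \frac{93319}{-48} = \left(-93319\right) \left(- \frac{1}{48}\right) = \frac{93319}{48}$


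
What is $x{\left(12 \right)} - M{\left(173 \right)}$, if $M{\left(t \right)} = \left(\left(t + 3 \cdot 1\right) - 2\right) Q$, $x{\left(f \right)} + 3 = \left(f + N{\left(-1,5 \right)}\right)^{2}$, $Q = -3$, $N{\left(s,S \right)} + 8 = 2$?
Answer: $555$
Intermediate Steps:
$N{\left(s,S \right)} = -6$ ($N{\left(s,S \right)} = -8 + 2 = -6$)
$x{\left(f \right)} = -3 + \left(-6 + f\right)^{2}$ ($x{\left(f \right)} = -3 + \left(f - 6\right)^{2} = -3 + \left(-6 + f\right)^{2}$)
$M{\left(t \right)} = -3 - 3 t$ ($M{\left(t \right)} = \left(\left(t + 3 \cdot 1\right) - 2\right) \left(-3\right) = \left(\left(t + 3\right) - 2\right) \left(-3\right) = \left(\left(3 + t\right) - 2\right) \left(-3\right) = \left(1 + t\right) \left(-3\right) = -3 - 3 t$)
$x{\left(12 \right)} - M{\left(173 \right)} = \left(-3 + \left(-6 + 12\right)^{2}\right) - \left(-3 - 519\right) = \left(-3 + 6^{2}\right) - \left(-3 - 519\right) = \left(-3 + 36\right) - -522 = 33 + 522 = 555$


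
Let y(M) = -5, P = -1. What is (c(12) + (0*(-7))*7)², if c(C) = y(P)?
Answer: 25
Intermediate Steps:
c(C) = -5
(c(12) + (0*(-7))*7)² = (-5 + (0*(-7))*7)² = (-5 + 0*7)² = (-5 + 0)² = (-5)² = 25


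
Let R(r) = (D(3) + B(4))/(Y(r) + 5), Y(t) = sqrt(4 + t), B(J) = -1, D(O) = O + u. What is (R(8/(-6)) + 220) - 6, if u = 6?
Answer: 14458/67 - 16*sqrt(6)/67 ≈ 215.21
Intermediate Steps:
D(O) = 6 + O (D(O) = O + 6 = 6 + O)
R(r) = 8/(5 + sqrt(4 + r)) (R(r) = ((6 + 3) - 1)/(sqrt(4 + r) + 5) = (9 - 1)/(5 + sqrt(4 + r)) = 8/(5 + sqrt(4 + r)))
(R(8/(-6)) + 220) - 6 = (8/(5 + sqrt(4 + 8/(-6))) + 220) - 6 = (8/(5 + sqrt(4 + 8*(-1/6))) + 220) - 6 = (8/(5 + sqrt(4 - 4/3)) + 220) - 6 = (8/(5 + sqrt(8/3)) + 220) - 6 = (8/(5 + 2*sqrt(6)/3) + 220) - 6 = (220 + 8/(5 + 2*sqrt(6)/3)) - 6 = 214 + 8/(5 + 2*sqrt(6)/3)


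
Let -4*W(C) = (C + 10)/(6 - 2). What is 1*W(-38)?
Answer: 7/4 ≈ 1.7500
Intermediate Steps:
W(C) = -5/8 - C/16 (W(C) = -(C + 10)/(4*(6 - 2)) = -(10 + C)/(4*4) = -(5/2 + C/4)/4 = -5/8 - C/16)
1*W(-38) = 1*(-5/8 - 1/16*(-38)) = 1*(-5/8 + 19/8) = 1*(7/4) = 7/4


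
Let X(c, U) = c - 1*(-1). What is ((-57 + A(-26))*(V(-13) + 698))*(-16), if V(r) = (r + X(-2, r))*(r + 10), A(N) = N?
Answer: 982720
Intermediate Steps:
X(c, U) = 1 + c (X(c, U) = c + 1 = 1 + c)
V(r) = (-1 + r)*(10 + r) (V(r) = (r + (1 - 2))*(r + 10) = (r - 1)*(10 + r) = (-1 + r)*(10 + r))
((-57 + A(-26))*(V(-13) + 698))*(-16) = ((-57 - 26)*((-10 + (-13)**2 + 9*(-13)) + 698))*(-16) = -83*((-10 + 169 - 117) + 698)*(-16) = -83*(42 + 698)*(-16) = -83*740*(-16) = -61420*(-16) = 982720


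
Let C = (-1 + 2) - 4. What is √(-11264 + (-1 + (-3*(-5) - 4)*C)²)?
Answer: 38*I*√7 ≈ 100.54*I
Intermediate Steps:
C = -3 (C = 1 - 4 = -3)
√(-11264 + (-1 + (-3*(-5) - 4)*C)²) = √(-11264 + (-1 + (-3*(-5) - 4)*(-3))²) = √(-11264 + (-1 + (15 - 4)*(-3))²) = √(-11264 + (-1 + 11*(-3))²) = √(-11264 + (-1 - 33)²) = √(-11264 + (-34)²) = √(-11264 + 1156) = √(-10108) = 38*I*√7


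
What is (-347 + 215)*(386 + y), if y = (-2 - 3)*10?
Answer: -44352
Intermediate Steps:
y = -50 (y = -5*10 = -50)
(-347 + 215)*(386 + y) = (-347 + 215)*(386 - 50) = -132*336 = -44352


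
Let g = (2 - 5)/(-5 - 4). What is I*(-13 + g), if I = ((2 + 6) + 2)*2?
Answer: -760/3 ≈ -253.33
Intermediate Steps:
I = 20 (I = (8 + 2)*2 = 10*2 = 20)
g = ⅓ (g = -3/(-9) = -3*(-⅑) = ⅓ ≈ 0.33333)
I*(-13 + g) = 20*(-13 + ⅓) = 20*(-38/3) = -760/3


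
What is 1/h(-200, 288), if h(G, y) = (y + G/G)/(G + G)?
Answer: -400/289 ≈ -1.3841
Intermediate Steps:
h(G, y) = (1 + y)/(2*G) (h(G, y) = (y + 1)/((2*G)) = (1 + y)*(1/(2*G)) = (1 + y)/(2*G))
1/h(-200, 288) = 1/((½)*(1 + 288)/(-200)) = 1/((½)*(-1/200)*289) = 1/(-289/400) = -400/289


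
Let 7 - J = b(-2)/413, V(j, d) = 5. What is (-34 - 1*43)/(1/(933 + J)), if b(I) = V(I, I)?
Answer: -4270365/59 ≈ -72379.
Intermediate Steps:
b(I) = 5
J = 2886/413 (J = 7 - 5/413 = 2886/413 ≈ 6.9879)
(-34 - 1*43)/(1/(933 + J)) = (-34 - 1*43)/(1/(933 + 2886/413)) = (-34 - 43)/(1/(388215/413)) = -77/413/388215 = -77*388215/413 = -4270365/59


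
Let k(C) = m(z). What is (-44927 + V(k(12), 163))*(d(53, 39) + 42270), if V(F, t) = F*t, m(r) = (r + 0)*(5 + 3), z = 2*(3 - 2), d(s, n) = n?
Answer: -1790474571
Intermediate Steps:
z = 2 (z = 2*1 = 2)
m(r) = 8*r (m(r) = r*8 = 8*r)
k(C) = 16 (k(C) = 8*2 = 16)
(-44927 + V(k(12), 163))*(d(53, 39) + 42270) = (-44927 + 16*163)*(39 + 42270) = (-44927 + 2608)*42309 = -42319*42309 = -1790474571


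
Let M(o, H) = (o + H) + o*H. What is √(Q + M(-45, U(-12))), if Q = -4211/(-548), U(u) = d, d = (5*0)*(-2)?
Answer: 143*I*√137/274 ≈ 6.1087*I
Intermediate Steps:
d = 0 (d = 0*(-2) = 0)
U(u) = 0
M(o, H) = H + o + H*o (M(o, H) = (H + o) + H*o = H + o + H*o)
Q = 4211/548 (Q = -4211*(-1/548) = 4211/548 ≈ 7.6843)
√(Q + M(-45, U(-12))) = √(4211/548 + (0 - 45 + 0*(-45))) = √(4211/548 + (0 - 45 + 0)) = √(4211/548 - 45) = √(-20449/548) = 143*I*√137/274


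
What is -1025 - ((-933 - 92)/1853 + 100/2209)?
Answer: -4193530000/4093277 ≈ -1024.5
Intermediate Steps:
-1025 - ((-933 - 92)/1853 + 100/2209) = -1025 - (-1025*1/1853 + 100*(1/2209)) = -1025 - (-1025/1853 + 100/2209) = -1025 - 1*(-2078925/4093277) = -1025 + 2078925/4093277 = -4193530000/4093277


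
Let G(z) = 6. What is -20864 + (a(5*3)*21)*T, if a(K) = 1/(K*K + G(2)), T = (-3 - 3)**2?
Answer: -229468/11 ≈ -20861.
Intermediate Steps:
T = 36 (T = (-6)**2 = 36)
a(K) = 1/(6 + K**2) (a(K) = 1/(K*K + 6) = 1/(K**2 + 6) = 1/(6 + K**2))
-20864 + (a(5*3)*21)*T = -20864 + (21/(6 + (5*3)**2))*36 = -20864 + (21/(6 + 15**2))*36 = -20864 + (21/(6 + 225))*36 = -20864 + (21/231)*36 = -20864 + ((1/231)*21)*36 = -20864 + (1/11)*36 = -20864 + 36/11 = -229468/11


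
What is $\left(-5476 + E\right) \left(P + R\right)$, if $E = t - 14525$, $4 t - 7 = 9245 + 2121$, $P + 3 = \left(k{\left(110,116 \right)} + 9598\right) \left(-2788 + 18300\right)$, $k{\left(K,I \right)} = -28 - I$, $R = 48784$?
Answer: $- \frac{10068114785499}{4} \approx -2.517 \cdot 10^{12}$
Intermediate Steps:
$P = 146650445$ ($P = -3 + \left(\left(-28 - 116\right) + 9598\right) \left(-2788 + 18300\right) = -3 + \left(\left(-28 - 116\right) + 9598\right) 15512 = -3 + \left(-144 + 9598\right) 15512 = -3 + 9454 \cdot 15512 = -3 + 146650448 = 146650445$)
$t = \frac{11373}{4}$ ($t = \frac{7}{4} + \frac{9245 + 2121}{4} = \frac{7}{4} + \frac{1}{4} \cdot 11366 = \frac{7}{4} + \frac{5683}{2} = \frac{11373}{4} \approx 2843.3$)
$E = - \frac{46727}{4}$ ($E = \frac{11373}{4} - 14525 = - \frac{46727}{4} \approx -11682.0$)
$\left(-5476 + E\right) \left(P + R\right) = \left(-5476 - \frac{46727}{4}\right) \left(146650445 + 48784\right) = \left(- \frac{68631}{4}\right) 146699229 = - \frac{10068114785499}{4}$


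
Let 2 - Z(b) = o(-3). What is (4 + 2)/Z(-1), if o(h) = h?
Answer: 6/5 ≈ 1.2000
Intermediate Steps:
Z(b) = 5 (Z(b) = 2 - 1*(-3) = 2 + 3 = 5)
(4 + 2)/Z(-1) = (4 + 2)/5 = 6*(⅕) = 6/5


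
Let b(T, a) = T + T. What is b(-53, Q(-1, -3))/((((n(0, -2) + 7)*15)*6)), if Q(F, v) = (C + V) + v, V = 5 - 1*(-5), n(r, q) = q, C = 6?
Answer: -53/225 ≈ -0.23556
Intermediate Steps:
V = 10 (V = 5 + 5 = 10)
Q(F, v) = 16 + v (Q(F, v) = (6 + 10) + v = 16 + v)
b(T, a) = 2*T
b(-53, Q(-1, -3))/((((n(0, -2) + 7)*15)*6)) = (2*(-53))/((((-2 + 7)*15)*6)) = -106/((5*15)*6) = -106/(75*6) = -106/450 = -106*1/450 = -53/225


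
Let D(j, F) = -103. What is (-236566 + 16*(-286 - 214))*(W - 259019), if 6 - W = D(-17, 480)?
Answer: 63320583060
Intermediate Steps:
W = 109 (W = 6 - 1*(-103) = 6 + 103 = 109)
(-236566 + 16*(-286 - 214))*(W - 259019) = (-236566 + 16*(-286 - 214))*(109 - 259019) = (-236566 + 16*(-500))*(-258910) = (-236566 - 8000)*(-258910) = -244566*(-258910) = 63320583060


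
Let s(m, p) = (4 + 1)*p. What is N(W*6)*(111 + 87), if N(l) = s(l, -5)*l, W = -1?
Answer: 29700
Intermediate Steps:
s(m, p) = 5*p
N(l) = -25*l (N(l) = (5*(-5))*l = -25*l)
N(W*6)*(111 + 87) = (-(-25)*6)*(111 + 87) = -25*(-6)*198 = 150*198 = 29700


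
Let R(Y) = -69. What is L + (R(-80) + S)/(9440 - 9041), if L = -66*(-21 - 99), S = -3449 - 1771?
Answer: 1051597/133 ≈ 7906.7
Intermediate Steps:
S = -5220
L = 7920 (L = -66*(-120) = 7920)
L + (R(-80) + S)/(9440 - 9041) = 7920 + (-69 - 5220)/(9440 - 9041) = 7920 - 5289/399 = 7920 - 5289*1/399 = 7920 - 1763/133 = 1051597/133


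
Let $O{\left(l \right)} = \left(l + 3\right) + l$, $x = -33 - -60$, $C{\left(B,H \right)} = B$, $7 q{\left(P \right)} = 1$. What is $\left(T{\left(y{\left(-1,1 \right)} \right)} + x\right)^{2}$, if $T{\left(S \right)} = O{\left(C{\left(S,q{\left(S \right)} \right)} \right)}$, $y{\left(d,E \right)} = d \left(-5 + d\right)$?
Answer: $1764$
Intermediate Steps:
$q{\left(P \right)} = \frac{1}{7}$ ($q{\left(P \right)} = \frac{1}{7} \cdot 1 = \frac{1}{7}$)
$x = 27$ ($x = -33 + 60 = 27$)
$O{\left(l \right)} = 3 + 2 l$ ($O{\left(l \right)} = \left(3 + l\right) + l = 3 + 2 l$)
$T{\left(S \right)} = 3 + 2 S$
$\left(T{\left(y{\left(-1,1 \right)} \right)} + x\right)^{2} = \left(\left(3 + 2 \left(- (-5 - 1)\right)\right) + 27\right)^{2} = \left(\left(3 + 2 \left(\left(-1\right) \left(-6\right)\right)\right) + 27\right)^{2} = \left(\left(3 + 2 \cdot 6\right) + 27\right)^{2} = \left(\left(3 + 12\right) + 27\right)^{2} = \left(15 + 27\right)^{2} = 42^{2} = 1764$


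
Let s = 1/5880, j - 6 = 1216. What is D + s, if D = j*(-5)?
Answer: -35926799/5880 ≈ -6110.0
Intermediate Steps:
j = 1222 (j = 6 + 1216 = 1222)
s = 1/5880 ≈ 0.00017007
D = -6110 (D = 1222*(-5) = -6110)
D + s = -6110 + 1/5880 = -35926799/5880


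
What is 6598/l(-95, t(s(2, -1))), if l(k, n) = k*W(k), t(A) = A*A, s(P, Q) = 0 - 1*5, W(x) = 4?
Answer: -3299/190 ≈ -17.363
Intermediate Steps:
s(P, Q) = -5 (s(P, Q) = 0 - 5 = -5)
t(A) = A**2
l(k, n) = 4*k (l(k, n) = k*4 = 4*k)
6598/l(-95, t(s(2, -1))) = 6598/((4*(-95))) = 6598/(-380) = 6598*(-1/380) = -3299/190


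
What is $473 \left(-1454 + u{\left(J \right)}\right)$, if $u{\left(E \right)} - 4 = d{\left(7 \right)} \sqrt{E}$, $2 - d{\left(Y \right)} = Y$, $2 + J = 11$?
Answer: $-692945$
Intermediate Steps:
$J = 9$ ($J = -2 + 11 = 9$)
$d{\left(Y \right)} = 2 - Y$
$u{\left(E \right)} = 4 - 5 \sqrt{E}$ ($u{\left(E \right)} = 4 + \left(2 - 7\right) \sqrt{E} = 4 - 5 \sqrt{E}$)
$473 \left(-1454 + u{\left(J \right)}\right) = 473 \left(-1454 + \left(4 - 5 \sqrt{9}\right)\right) = 473 \left(-1454 + \left(4 - 15\right)\right) = 473 \left(-1454 - 11\right) = 473 \left(-1465\right) = -692945$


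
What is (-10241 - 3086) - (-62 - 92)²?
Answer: -37043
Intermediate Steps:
(-10241 - 3086) - (-62 - 92)² = -13327 - 1*(-154)² = -13327 - 1*23716 = -13327 - 23716 = -37043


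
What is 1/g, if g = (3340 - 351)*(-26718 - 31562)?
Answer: -1/174198920 ≈ -5.7406e-9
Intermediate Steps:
g = -174198920 (g = 2989*(-58280) = -174198920)
1/g = 1/(-174198920) = -1/174198920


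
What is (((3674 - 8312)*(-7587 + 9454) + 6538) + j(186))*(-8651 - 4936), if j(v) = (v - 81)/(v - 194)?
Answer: 940505305803/8 ≈ 1.1756e+11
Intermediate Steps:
j(v) = (-81 + v)/(-194 + v)
(((3674 - 8312)*(-7587 + 9454) + 6538) + j(186))*(-8651 - 4936) = (((3674 - 8312)*(-7587 + 9454) + 6538) + (-81 + 186)/(-194 + 186))*(-8651 - 4936) = ((-4638*1867 + 6538) + 105/(-8))*(-13587) = ((-8659146 + 6538) - 1/8*105)*(-13587) = (-8652608 - 105/8)*(-13587) = -69220969/8*(-13587) = 940505305803/8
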